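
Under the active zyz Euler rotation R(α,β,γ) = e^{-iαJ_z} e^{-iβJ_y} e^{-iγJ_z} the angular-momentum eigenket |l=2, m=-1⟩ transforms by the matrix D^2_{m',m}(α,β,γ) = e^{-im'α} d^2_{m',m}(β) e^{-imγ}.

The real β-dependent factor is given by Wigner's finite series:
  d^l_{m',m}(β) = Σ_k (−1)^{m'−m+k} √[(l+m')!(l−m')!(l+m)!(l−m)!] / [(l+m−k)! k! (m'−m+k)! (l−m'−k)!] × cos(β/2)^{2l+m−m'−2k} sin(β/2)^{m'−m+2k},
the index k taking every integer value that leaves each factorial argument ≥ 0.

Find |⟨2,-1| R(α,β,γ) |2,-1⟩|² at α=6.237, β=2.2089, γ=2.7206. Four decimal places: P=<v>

P=0.1963

Split into d^2_{-1,-1}(β=2.2089) × two z-phases.
With c≡cos(β/2)=0.449626 and s≡sin(β/2)=0.893217, N=[1·6·1·6]^{1/2}=6.000000
k: max(0,(-1)−(-1))=0 … min(2+(-1),2−(-1))=1
  k=0: (−1)^0·6.0000/(6)·0.4496^4·0.8932^0 = +0.040870
  k=1: (−1)^1·6.0000/(2)·0.4496^2·0.8932^2 = -0.483880
d^2_{-1,-1}(2.2089) = +0.040870 -0.483880 = -0.443010
|D^2_{-1,-1}|² = |d^2_{-1,-1}(β)|² = (-0.443010)² = 0.196258 (the z-rotation phases have unit modulus)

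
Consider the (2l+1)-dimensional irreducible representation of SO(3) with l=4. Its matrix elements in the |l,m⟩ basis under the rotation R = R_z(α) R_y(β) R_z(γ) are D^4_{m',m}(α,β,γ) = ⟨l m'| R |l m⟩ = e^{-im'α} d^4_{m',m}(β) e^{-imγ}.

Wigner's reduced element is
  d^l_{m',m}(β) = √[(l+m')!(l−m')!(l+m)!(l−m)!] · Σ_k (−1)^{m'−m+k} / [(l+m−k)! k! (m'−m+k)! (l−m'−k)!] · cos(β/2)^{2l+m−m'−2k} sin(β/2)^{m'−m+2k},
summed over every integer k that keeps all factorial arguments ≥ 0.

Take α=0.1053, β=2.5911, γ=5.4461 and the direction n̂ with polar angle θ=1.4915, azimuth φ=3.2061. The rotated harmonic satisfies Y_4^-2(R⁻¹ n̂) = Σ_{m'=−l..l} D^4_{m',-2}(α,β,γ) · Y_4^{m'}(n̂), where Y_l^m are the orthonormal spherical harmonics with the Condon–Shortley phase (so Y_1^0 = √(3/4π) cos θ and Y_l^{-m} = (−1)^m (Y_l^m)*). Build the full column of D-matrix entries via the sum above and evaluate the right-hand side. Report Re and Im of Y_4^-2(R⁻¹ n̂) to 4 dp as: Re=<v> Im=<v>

Need the full column D^4_{m',-2} for m'=−4..4 at α=0.1053, β=2.5911, γ=5.4461.
cos(β/2)=0.271784, sin(β/2)=0.962358
d^4_{-4,-2}: single k=2 term ⇒ +0.001975;  D = +0.000617-0.001876i
d^4_{-3,-2}: k∈[1..2] ⇒ +0.000394 -0.014836 = -0.014442;  D = -0.003046+0.014117i
d^4_{-2,-2}: k∈[0..2] ⇒ +0.000030 -0.004479 +0.070199 = +0.065750;  D = +0.007037-0.065372i
d^4_{-1,-2}: k∈[0..2] ⇒ -0.000447 +0.028037 -0.234353 = -0.206763;  D = -0.000398+0.206763i
d^4_{0,-2}: k∈[0..2] ⇒ +0.003541 -0.118395 +0.556660 = +0.441806;  D = -0.045590-0.439447i
d^4_{1,-2}: k∈[0..2] ⇒ -0.018692 +0.351530 -0.881491 = -0.548652;  D = +0.113661+0.536750i
d^4_{2,-2}: k∈[0..2] ⇒ +0.070199 -0.704125 +0.735689 = +0.101764;  D = -0.031429-0.096789i
d^4_{3,-2}: k∈[0..1] ⇒ -0.186012 +0.777402 = +0.591390;  D = -0.240753-0.540166i
d^4_{4,-2}: single k=0 term ⇒ +0.310490;  D = -0.155507-0.268741i
Y_4^{m'}(θ=1.4915,φ=3.2061) and Σ D·Y over m':
  (+0.0006-0.0019i)·(+0.4225-0.1115i)  (-0.0030+0.0141i)·(-0.0964+0.0189i)  (+0.0070-0.0654i)·(-0.3152+0.0409i)  (-0.0004+0.2068i)·(+0.1102-0.0071i)  (-0.0456-0.4394i)·(+0.2976+0.0000i)  (+0.1137+0.5368i)·(-0.1102-0.0071i)  (-0.0314-0.0968i)·(-0.3152-0.0409i)  (-0.2408-0.5402i)·(+0.0964+0.0189i)  (-0.1555-0.2687i)·(+0.4225+0.1115i)
Y_4^-2(R⁻¹ n̂) = -0.063102-0.305045i

Re=-0.0631 Im=-0.3050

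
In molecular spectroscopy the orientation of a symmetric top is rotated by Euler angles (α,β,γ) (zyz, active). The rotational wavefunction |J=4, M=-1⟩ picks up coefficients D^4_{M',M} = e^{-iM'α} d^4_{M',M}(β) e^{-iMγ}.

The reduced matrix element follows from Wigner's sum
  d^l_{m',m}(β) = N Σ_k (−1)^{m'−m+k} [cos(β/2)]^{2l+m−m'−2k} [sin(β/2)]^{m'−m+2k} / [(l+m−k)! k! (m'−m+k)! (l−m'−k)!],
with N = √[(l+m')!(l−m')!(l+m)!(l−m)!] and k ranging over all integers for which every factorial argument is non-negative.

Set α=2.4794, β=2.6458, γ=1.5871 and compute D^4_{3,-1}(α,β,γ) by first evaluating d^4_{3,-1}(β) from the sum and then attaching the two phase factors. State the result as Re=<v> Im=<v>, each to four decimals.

D^4_{3,-1}(2.4794,2.6458,1.5871) = e^{-i·3·2.4794}·d^4_{3,-1}(2.6458)·e^{-i·-1·1.5871}. Compute d first:
c=cos(2.6458/2)=0.245365, s=sin(2.6458/2)=0.969431; N=√[5040·1·6·120]=1904.940944
The bounds max(0,m−m')=0 and min(l+m,l−m')=1 give 2 terms
  k=0: (−1)^4·1904.9409/(144)·0.2454^4·0.9694^4 = +0.042348
  k=1: (−1)^5·1904.9409/(240)·0.2454^2·0.9694^6 = -0.396640
d^4_{3,-1}(2.6458) = +0.042348 -0.396640 = -0.354292
Phases: e^{-i·(3)·2.4794}=+0.403905-0.914801i, e^{-i·(-1)·1.5871}=-0.016303+0.999867i ⇒ D=-0.321730-0.148365i

Re=-0.3217 Im=-0.1484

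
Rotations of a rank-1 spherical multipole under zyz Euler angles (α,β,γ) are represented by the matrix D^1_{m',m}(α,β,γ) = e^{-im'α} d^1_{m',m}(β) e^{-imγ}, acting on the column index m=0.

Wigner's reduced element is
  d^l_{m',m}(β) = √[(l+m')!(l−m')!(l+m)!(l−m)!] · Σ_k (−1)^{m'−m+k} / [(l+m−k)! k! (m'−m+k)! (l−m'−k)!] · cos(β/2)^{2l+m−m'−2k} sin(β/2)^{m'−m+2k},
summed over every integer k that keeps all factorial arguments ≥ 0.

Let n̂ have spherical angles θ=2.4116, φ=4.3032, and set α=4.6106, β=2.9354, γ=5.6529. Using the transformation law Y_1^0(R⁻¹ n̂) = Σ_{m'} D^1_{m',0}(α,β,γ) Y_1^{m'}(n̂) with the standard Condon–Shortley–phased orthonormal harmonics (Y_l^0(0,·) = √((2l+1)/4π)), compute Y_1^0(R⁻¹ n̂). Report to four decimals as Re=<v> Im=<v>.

Need the full column D^1_{m',0} for m'=−1..1 at α=4.6106, β=2.9354, γ=5.6529.
cos(β/2)=0.102914, sin(β/2)=0.994690
d^1_{-1,0}: single k=1 term ⇒ +0.144769;  D = -0.014710-0.144020i
d^1_{0,0}: k∈[0..1] ⇒ +0.010591 -0.989409 = -0.978818;  D = -0.978818+0.000000i
d^1_{1,0}: single k=0 term ⇒ -0.144769;  D = +0.014710-0.144020i
Y_1^{m'}(θ=2.4116,φ=4.3032) and Σ D·Y over m':
  (-0.0147-0.1440i)·(-0.0917+0.2114i)  (-0.9788+0.0000i)·(-0.3641+0.0000i)  (+0.0147-0.1440i)·(+0.0917+0.2114i)
Y_1^0(R⁻¹ n̂) = +0.419966+0.000000i

Re=0.4200 Im=0.0000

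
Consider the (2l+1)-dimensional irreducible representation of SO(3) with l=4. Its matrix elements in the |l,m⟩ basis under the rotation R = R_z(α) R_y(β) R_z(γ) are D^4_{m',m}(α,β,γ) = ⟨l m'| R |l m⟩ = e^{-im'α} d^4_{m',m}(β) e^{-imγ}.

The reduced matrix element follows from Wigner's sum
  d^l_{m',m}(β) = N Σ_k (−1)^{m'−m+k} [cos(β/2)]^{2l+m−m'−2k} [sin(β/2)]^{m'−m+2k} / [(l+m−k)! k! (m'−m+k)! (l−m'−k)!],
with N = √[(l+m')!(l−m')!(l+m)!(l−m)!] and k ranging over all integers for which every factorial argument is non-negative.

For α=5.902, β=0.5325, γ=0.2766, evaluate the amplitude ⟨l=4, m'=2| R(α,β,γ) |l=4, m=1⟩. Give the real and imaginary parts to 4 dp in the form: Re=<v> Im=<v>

Split into d^4_{2,1}(β=0.5325) × two z-phases.
Half-angle: c=0.964764, s=0.263115. N=√(720·2·120·6)=1018.233765
k: max(0,(1)−(2))=0 … min(4+(1),4−(2))=2
  k=0: (−1)^1·1018.2338/(240)·0.9648^7·0.2631^1 = -0.868423
  k=1: (−1)^2·1018.2338/(48)·0.9648^5·0.2631^3 = +0.322962
  k=2: (−1)^3·1018.2338/(72)·0.9648^3·0.2631^5 = -0.016014
d^4_{2,1}(0.5325) = -0.868423 +0.322962 -0.016014 = -0.561475
Phases: e^{-i·(2)·5.902}=+0.723201+0.690638i, e^{-i·(1)·0.2766}=+0.961989-0.273086i ⇒ D=-0.496521-0.262147i

Re=-0.4965 Im=-0.2621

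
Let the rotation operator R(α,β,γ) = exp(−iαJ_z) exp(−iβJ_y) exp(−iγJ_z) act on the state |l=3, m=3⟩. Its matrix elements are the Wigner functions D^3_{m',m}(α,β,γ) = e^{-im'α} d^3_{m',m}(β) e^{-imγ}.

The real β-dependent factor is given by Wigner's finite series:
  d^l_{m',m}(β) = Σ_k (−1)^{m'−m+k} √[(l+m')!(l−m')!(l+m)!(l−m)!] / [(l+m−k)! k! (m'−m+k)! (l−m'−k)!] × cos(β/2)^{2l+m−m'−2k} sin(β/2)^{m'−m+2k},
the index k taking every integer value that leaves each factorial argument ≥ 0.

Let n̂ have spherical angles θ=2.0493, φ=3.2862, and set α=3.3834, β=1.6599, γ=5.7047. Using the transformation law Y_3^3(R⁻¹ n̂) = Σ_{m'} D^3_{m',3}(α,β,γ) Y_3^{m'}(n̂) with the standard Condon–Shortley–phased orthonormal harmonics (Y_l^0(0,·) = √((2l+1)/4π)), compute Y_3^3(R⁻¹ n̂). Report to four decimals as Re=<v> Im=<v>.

Need the full column D^3_{m',3} for m'=−3..3 at α=3.3834, β=1.6599, γ=5.7047.
cos(β/2)=0.674913, sin(β/2)=0.737898
d^3_{-3,3}: single k=6 term ⇒ +0.161427;  D = +0.125449-0.101594i
d^3_{-2,3}: single k=5 term ⇒ +0.361663;  D = -0.218376+0.288291i
d^3_{-1,3}: single k=4 term ⇒ +0.523028;  D = +0.206788-0.480414i
d^3_{0,3}: single k=3 term ⇒ +0.552390;  D = -0.090546+0.544919i
d^3_{1,3}: single k=2 term ⇒ +0.437550;  D = -0.033723-0.436249i
d^3_{2,3}: single k=1 term ⇒ +0.253110;  D = +0.079369+0.240344i
d^3_{3,3}: single k=0 term ⇒ +0.094512;  D = -0.050264-0.080037i
Y_3^{m'}(θ=2.0493,φ=3.2862) and Σ D·Y over m':
  (+0.1254-0.1016i)·(-0.2648+0.1227i)  (-0.2184+0.2883i)·(-0.3554+0.1058i)  (+0.2068-0.4804i)·(-0.0171+0.0025i)  (-0.0905+0.5449i)·(+0.3333+0.0000i)  (-0.0337-0.4362i)·(+0.0171+0.0025i)  (+0.0794+0.2403i)·(-0.3554-0.1058i)  (-0.0503-0.0800i)·(+0.2648+0.1227i)
Y_3^3(R⁻¹ n̂) = -0.011923-0.021612i

Re=-0.0119 Im=-0.0216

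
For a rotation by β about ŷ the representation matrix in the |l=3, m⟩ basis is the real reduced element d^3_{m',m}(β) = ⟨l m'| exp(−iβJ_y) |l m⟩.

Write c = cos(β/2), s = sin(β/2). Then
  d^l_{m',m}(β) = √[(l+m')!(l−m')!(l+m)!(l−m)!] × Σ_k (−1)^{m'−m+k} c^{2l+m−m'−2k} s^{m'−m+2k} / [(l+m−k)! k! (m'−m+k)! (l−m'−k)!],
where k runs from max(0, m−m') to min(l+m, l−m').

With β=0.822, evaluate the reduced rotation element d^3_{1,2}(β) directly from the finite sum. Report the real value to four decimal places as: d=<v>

d=0.5072

d^3_{1,2}(β=0.822) via Wigner's sum:
Half-angle: c=0.916722, s=0.399526. N=√(24·2·120·1)=75.894664
Admissible k: 1..2 (factorial args all ≥0)
  k=1: (−1)^0·75.8947/(24)·0.9167^5·0.3995^1 = +0.817962
  k=2: (−1)^1·75.8947/(12)·0.9167^3·0.3995^3 = -0.310727
d^3_{1,2}(0.822) = +0.817962 -0.310727 = +0.507235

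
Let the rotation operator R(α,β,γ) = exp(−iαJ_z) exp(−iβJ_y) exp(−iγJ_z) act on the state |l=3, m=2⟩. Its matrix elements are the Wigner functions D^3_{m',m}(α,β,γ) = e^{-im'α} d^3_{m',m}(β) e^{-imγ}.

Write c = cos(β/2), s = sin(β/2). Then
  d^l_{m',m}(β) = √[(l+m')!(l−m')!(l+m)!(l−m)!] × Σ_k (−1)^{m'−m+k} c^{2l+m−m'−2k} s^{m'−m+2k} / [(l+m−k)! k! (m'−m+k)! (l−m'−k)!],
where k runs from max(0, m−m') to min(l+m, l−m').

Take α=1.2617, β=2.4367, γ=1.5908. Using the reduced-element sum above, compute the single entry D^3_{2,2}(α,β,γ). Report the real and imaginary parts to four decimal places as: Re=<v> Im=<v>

Re=-0.0510 Im=-0.0333

Split into d^3_{2,2}(β=2.4367) × two z-phases.
c=cos(2.4367/2)=0.345195, s=sin(2.4367/2)=0.938531; N=√[120·1·120·1]=120.000000
k: max(0,(2)−(2))=0 … min(3+(2),3−(2))=1
  k=0: (−1)^0·120.0000/(120)·0.3452^6·0.9385^0 = +0.001692
  k=1: (−1)^1·120.0000/(24)·0.3452^4·0.9385^2 = -0.062535
d^3_{2,2}(2.4367) = +0.001692 -0.062535 = -0.060843
Phases: e^{-i·(2)·1.2617}=-0.814927-0.579563i, e^{-i·(2)·1.5908}=-0.999200+0.039997i ⇒ D=-0.050954-0.033251i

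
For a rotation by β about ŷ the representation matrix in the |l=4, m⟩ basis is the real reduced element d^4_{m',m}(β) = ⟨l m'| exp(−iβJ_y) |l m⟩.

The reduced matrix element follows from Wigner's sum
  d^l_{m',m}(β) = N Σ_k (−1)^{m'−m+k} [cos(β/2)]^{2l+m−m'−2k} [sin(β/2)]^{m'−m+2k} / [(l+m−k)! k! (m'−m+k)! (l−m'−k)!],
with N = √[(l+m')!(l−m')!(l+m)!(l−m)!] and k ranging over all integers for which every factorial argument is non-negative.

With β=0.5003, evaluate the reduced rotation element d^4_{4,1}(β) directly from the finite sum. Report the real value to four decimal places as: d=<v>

d^4_{4,1}(β=0.5003) via Wigner's sum:
c=cos(0.5003/2)=0.968875, s=sin(0.5003/2)=0.247549; N=√[40320·1·120·6]=5387.986637
k: max(0,(1)−(4))=0 … min(4+(1),4−(4))=0
  k=0: (−1)^3·5387.9866/(720)·0.9689^5·0.2475^3 = -0.096921
d^4_{4,1}(0.5003) = -0.096921

d=-0.0969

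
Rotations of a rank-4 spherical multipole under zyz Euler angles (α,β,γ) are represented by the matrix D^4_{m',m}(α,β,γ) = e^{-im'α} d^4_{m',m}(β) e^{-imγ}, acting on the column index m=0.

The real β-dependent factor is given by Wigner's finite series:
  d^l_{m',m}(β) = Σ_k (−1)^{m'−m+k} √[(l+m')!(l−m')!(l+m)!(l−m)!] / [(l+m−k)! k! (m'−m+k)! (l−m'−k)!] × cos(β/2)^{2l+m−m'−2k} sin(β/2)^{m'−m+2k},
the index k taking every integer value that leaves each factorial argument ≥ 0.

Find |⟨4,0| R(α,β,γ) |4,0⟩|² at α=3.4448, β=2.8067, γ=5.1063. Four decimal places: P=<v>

P=0.2611

Split into d^4_{0,0}(β=2.8067) × two z-phases.
Half-angle: c=0.166665, s=0.986014. N=√(24·24·24·24)=576.000000
k: max(0,(0)−(0))=0 … min(4+(0),4−(0))=4
  k=0: (−1)^0·576.0000/(576)·0.1667^8·0.9860^0 = +0.000001
  k=1: (−1)^1·576.0000/(36)·0.1667^6·0.9860^2 = -0.000333
  k=2: (−1)^2·576.0000/(16)·0.1667^4·0.9860^4 = +0.026255
  k=3: (−1)^3·576.0000/(36)·0.1667^2·0.9860^6 = -0.408419
  k=4: (−1)^4·576.0000/(576)·0.1667^0·0.9860^8 = +0.893435
d^4_{0,0}(2.8067) = +0.000001 -0.000333 +0.026255 -0.408419 +0.893435 = +0.510939
|D^4_{0,0}|² = |d^4_{0,0}(β)|² = (+0.510939)² = 0.261058 (the z-rotation phases have unit modulus)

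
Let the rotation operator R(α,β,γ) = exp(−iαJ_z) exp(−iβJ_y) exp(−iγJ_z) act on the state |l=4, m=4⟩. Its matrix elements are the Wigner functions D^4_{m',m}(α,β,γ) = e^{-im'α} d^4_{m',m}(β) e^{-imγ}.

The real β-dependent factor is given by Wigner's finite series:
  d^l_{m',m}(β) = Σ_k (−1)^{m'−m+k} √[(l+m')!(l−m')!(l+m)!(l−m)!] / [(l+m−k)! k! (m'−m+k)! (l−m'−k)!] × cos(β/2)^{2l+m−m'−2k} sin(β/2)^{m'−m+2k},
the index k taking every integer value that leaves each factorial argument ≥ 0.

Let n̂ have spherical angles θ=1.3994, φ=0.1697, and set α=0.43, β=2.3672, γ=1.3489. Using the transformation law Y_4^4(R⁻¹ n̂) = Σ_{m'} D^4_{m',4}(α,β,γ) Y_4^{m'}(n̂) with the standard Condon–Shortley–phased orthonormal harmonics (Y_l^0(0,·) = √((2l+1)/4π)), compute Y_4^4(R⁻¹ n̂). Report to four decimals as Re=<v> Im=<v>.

Re=-0.1137 Im=0.1877

Need the full column D^4_{m',4} for m'=−4..4 at α=0.43, β=2.3672, γ=1.3489.
cos(β/2)=0.377594, sin(β/2)=0.925971
d^4_{-4,4}: single k=8 term ⇒ +0.540481;  D = -0.465232+0.275098i
d^4_{-3,4}: single k=7 term ⇒ +0.623380;  D = -0.355471+0.512096i
d^4_{-2,4}: single k=6 term ⇒ +0.475569;  D = -0.083638+0.468157i
d^4_{-1,4}: single k=5 term ⇒ +0.274256;  D = +0.068705+0.265511i
d^4_{0,4}: single k=4 term ⇒ +0.125037;  D = +0.078934+0.096972i
d^4_{1,4}: single k=3 term ⇒ +0.045605;  D = +0.040913+0.020147i
d^4_{2,4}: single k=2 term ⇒ +0.013150;  D = +0.013145+0.000363i
d^4_{3,4}: single k=1 term ⇒ +0.002866;  D = +0.002637-0.001123i
d^4_{4,4}: single k=0 term ⇒ +0.000413;  D = +0.000278-0.000306i
Y_4^{m'}(θ=1.3994,φ=0.1697) and Σ D·Y over m':
  (-0.4652+0.2751i)·(+0.3247-0.2619i)  (-0.3555+0.5121i)·(+0.1783-0.0995i)  (-0.0836+0.4682i)·(-0.2439+0.0861i)  (+0.0687+0.2655i)·(-0.2191+0.0375i)  (+0.0789+0.0970i)·(+0.2282+0.0000i)  (+0.0409+0.0201i)·(+0.2191+0.0375i)  (+0.0131+0.0004i)·(-0.2439-0.0861i)  (+0.0026-0.0011i)·(-0.1783-0.0995i)  (+0.0003-0.0003i)·(+0.3247+0.2619i)
Y_4^4(R⁻¹ n̂) = -0.113726+0.187663i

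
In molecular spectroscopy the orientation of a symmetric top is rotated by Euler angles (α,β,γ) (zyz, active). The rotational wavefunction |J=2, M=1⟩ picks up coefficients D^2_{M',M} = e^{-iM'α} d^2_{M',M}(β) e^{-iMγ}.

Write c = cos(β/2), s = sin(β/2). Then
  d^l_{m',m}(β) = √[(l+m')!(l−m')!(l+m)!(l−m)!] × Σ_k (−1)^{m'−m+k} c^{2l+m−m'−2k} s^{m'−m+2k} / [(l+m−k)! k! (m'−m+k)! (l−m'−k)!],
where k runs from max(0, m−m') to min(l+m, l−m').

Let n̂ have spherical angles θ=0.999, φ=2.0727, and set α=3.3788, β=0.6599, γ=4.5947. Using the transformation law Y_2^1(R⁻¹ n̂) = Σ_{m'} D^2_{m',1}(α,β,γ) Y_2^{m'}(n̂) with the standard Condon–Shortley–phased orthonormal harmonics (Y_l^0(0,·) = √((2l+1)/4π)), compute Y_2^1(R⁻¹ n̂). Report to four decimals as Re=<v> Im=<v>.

Re=-0.3583 Im=0.0267

Need the full column D^2_{m',1} for m'=−2..2 at α=3.3788, β=0.6599, γ=4.5947.
cos(β/2)=0.946059, sin(β/2)=0.323996
d^2_{-2,1}: single k=3 term ⇒ +0.064353;  D = -0.035916+0.053398i
d^2_{-1,1}: k∈[2..3] ⇒ +0.281862 -0.011019 = +0.270842;  D = +0.094116-0.253964i
d^2_{0,1}: k∈[1..2] ⇒ +0.671999 -0.078815 = +0.593184;  D = -0.069650+0.589081i
d^2_{1,1}: k∈[0..1] ⇒ +0.801073 -0.281862 = +0.519211;  D = -0.061908-0.515507i
d^2_{2,1}: single k=0 term ⇒ -0.548685;  D = -0.191605-0.514143i
Y_2^{m'}(θ=0.999,φ=2.0727) and Σ D·Y over m':
  (-0.0359+0.0534i)·(-0.1467+0.2304i)  (+0.0941-0.2540i)·(-0.1691-0.3082i)  (-0.0697+0.5891i)·(-0.0383+0.0000i)  (-0.0619-0.5155i)·(+0.1691-0.3082i)  (-0.1916-0.5141i)·(-0.1467-0.2304i)
Y_2^1(R⁻¹ n̂) = -0.358262+0.026736i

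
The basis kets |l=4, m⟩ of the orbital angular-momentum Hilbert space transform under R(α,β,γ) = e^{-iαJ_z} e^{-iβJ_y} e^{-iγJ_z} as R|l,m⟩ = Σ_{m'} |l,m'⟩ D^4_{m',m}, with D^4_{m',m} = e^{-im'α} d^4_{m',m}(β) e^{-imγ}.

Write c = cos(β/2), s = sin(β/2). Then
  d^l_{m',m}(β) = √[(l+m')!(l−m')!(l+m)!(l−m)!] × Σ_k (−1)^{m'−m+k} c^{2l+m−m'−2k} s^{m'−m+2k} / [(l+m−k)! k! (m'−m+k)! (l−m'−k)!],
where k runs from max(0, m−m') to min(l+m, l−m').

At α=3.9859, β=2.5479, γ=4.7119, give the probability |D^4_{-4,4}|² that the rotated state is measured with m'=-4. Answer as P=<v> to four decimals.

P=0.4889

D^4_{-4,4}(3.9859,2.5479,4.7119) = e^{-i·-4·3.9859}·d^4_{-4,4}(2.5479)·e^{-i·4·4.7119}. Compute d first:
With c≡cos(β/2)=0.292506 and s≡sin(β/2)=0.956264, N=[1·40320·40320·1]^{1/2}=40320.000000
Admissible k: 8..8 (factorial args all ≥0)
  k=8: (−1)^0·40320.0000/(40320)·0.2925^0·0.9563^8 = +0.699232
d^4_{-4,4}(2.5479) = +0.699232
|D^4_{-4,4}|² = |d^4_{-4,4}(β)|² = (+0.699232)² = 0.488926 (the z-rotation phases have unit modulus)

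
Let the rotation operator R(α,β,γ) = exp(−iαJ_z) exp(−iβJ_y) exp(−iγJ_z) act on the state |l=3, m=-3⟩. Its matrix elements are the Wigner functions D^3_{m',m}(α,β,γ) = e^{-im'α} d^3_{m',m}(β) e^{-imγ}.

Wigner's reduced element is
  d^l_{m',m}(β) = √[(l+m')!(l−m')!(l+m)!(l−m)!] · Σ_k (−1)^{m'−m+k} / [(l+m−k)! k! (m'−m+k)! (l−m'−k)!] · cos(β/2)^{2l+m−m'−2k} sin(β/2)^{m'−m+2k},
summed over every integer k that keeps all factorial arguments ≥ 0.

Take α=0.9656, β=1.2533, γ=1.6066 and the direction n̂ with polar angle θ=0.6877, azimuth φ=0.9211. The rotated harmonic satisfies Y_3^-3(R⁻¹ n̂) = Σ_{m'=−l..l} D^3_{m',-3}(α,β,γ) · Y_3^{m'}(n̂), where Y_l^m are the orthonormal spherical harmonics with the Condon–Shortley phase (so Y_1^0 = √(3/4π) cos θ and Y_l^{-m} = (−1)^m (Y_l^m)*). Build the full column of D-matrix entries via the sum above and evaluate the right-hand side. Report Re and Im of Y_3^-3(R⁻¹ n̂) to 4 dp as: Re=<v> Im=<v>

Need the full column D^3_{m',-3} for m'=−3..3 at α=0.9656, β=1.2533, γ=1.6066.
cos(β/2)=0.809997, sin(β/2)=0.586435
d^3_{-3,-3}: single k=0 term ⇒ +0.282422;  D = +0.038678+0.279761i
d^3_{-2,-3}: single k=0 term ⇒ -0.500854;  D = -0.447040-0.225854i
d^3_{-1,-3}: single k=0 term ⇒ +0.573347;  D = +0.503767-0.273762i
d^3_{0,-3}: single k=0 term ⇒ -0.479317;  D = -0.051385+0.476555i
d^3_{1,-3}: single k=0 term ⇒ +0.300532;  D = -0.227400-0.196490i
d^3_{2,-3}: single k=0 term ⇒ -0.137612;  D = +0.133232-0.034445i
d^3_{3,-3}: single k=0 term ⇒ +0.040674;  D = -0.014031+0.038177i
Y_3^{m'}(θ=0.6877,φ=0.9211) and Σ D·Y over m':
  (+0.0387+0.2798i)·(-0.0992-0.0394i)  (-0.4470-0.2259i)·(-0.0853-0.3065i)  (+0.5038-0.2738i)·(+0.2464-0.3243i)  (-0.0514+0.4766i)·(-0.0042+0.0000i)  (-0.2274-0.1965i)·(-0.2464-0.3243i)  (+0.1332-0.0344i)·(-0.0853+0.3065i)  (-0.0140+0.0382i)·(+0.0992-0.0394i)
Y_3^-3(R⁻¹ n̂) = +0.003256+0.064477i

Re=0.0033 Im=0.0645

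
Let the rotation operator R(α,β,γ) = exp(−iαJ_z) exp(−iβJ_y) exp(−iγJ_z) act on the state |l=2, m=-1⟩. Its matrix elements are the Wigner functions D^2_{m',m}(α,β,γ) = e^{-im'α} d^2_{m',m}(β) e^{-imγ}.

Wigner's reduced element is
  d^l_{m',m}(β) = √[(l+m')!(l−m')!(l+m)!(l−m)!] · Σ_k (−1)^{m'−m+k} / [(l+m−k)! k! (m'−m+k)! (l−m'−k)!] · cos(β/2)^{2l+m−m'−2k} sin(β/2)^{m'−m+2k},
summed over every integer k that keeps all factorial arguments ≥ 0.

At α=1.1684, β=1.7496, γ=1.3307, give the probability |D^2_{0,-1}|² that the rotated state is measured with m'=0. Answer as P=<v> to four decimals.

First d^2_{0,-1}(β=1.7496), then the phase factors e^{-i(0)α} and e^{-i(-1)γ}:
With c≡cos(β/2)=0.641150 and s≡sin(β/2)=0.767415, N=[2·2·1·6]^{1/2}=4.898979
k∈{0,1} keeps every argument non-negative
  k=0: (−1)^1·4.8990/(2)·0.6412^3·0.7674^1 = -0.495434
  k=1: (−1)^2·4.8990/(2)·0.6412^1·0.7674^3 = +0.709785
d^2_{0,-1}(1.7496) = -0.495434 +0.709785 = +0.214351
|D^2_{0,-1}|² = |d^2_{0,-1}(β)|² = (+0.214351)² = 0.045946 (the z-rotation phases have unit modulus)

P=0.0459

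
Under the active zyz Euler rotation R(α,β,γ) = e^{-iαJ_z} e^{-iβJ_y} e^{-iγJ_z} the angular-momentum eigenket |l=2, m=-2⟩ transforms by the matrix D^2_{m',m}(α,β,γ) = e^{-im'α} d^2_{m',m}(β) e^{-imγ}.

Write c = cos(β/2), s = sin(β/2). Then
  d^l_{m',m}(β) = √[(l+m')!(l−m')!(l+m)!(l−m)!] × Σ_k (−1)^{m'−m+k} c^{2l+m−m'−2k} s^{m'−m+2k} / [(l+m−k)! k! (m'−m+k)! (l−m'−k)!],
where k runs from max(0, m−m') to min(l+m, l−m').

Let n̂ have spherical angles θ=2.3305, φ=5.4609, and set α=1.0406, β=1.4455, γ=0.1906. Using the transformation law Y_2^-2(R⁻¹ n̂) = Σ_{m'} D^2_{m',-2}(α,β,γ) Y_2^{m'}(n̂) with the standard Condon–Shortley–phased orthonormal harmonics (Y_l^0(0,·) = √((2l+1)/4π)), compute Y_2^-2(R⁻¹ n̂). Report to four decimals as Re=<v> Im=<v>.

Re=-0.1491 Im=0.3200

Need the full column D^2_{m',-2} for m'=−2..2 at α=1.0406, β=1.4455, γ=0.1906.
cos(β/2)=0.749990, sin(β/2)=0.661450
d^2_{-2,-2}: single k=0 term ⇒ +0.316389;  D = -0.246176+0.198744i
d^2_{-1,-2}: single k=0 term ⇒ -0.558075;  D = -0.082844-0.551892i
d^2_{0,-2}: single k=0 term ⇒ +0.602809;  D = +0.559539+0.224266i
d^2_{1,-2}: single k=0 term ⇒ -0.434086;  D = -0.343084+0.265940i
d^2_{2,-2}: single k=0 term ⇒ +0.191420;  D = -0.024663-0.189824i
Y_2^{m'}(θ=2.3305,φ=5.4609) and Σ D·Y over m':
  (-0.2462+0.1987i)·(-0.0150+0.2025i)  (-0.0828-0.5519i)·(-0.2625-0.2827i)  (+0.5595+0.2243i)·(+0.1334+0.0000i)  (-0.3431+0.2659i)·(+0.2625-0.2827i)  (-0.0247-0.1898i)·(-0.0150-0.2025i)
Y_2^-2(R⁻¹ n̂) = -0.149140+0.320020i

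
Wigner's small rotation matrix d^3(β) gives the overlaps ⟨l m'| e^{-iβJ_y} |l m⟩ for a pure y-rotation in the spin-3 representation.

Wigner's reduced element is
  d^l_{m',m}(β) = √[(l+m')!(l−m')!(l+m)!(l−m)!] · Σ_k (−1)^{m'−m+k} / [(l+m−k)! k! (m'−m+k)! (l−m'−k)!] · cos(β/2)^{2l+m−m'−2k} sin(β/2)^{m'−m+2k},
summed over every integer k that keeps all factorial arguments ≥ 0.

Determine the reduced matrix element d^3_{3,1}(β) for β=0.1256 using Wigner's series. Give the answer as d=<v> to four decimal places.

d^3_{3,1}(β=0.1256) via Wigner's sum:
c=cos(0.1256/2)=0.998029, s=sin(0.1256/2)=0.062759; N=√[720·1·24·2]=185.903201
Admissible k: 0..0 (factorial args all ≥0)
  k=0: (−1)^2·185.9032/(48)·0.9980^4·0.0628^2 = +0.015134
d^3_{3,1}(0.1256) = +0.015134

d=0.0151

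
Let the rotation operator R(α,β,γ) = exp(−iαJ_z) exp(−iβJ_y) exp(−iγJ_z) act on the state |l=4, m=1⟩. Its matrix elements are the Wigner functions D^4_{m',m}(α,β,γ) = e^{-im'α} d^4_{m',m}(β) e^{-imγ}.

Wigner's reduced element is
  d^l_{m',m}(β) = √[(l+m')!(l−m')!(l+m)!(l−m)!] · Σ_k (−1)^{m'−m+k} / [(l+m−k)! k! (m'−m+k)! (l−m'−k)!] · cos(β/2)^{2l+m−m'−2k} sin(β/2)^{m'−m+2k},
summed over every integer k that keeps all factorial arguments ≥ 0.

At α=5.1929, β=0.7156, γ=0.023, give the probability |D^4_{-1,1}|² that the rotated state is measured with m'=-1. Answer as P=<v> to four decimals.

P=0.2550

Split into d^4_{-1,1}(β=0.7156) × two z-phases.
With c≡cos(β/2)=0.936670 and s≡sin(β/2)=0.350214, N=[6·120·120·6]^{1/2}=720.000000
k: max(0,(1)−(-1))=2 … min(4+(1),4−(-1))=5
  k=2: (−1)^0·720.0000/(72)·0.9367^6·0.3502^2 = +0.828298
  k=3: (−1)^1·720.0000/(24)·0.9367^4·0.3502^4 = -0.347378
  k=4: (−1)^2·720.0000/(48)·0.9367^2·0.3502^6 = +0.024281
  k=5: (−1)^3·720.0000/(720)·0.9367^0·0.3502^8 = -0.000226
d^4_{-1,1}(0.7156) = +0.828298 -0.347378 +0.024281 -0.000226 = +0.504974
|D^4_{-1,1}|² = |d^4_{-1,1}(β)|² = (+0.504974)² = 0.254999 (the z-rotation phases have unit modulus)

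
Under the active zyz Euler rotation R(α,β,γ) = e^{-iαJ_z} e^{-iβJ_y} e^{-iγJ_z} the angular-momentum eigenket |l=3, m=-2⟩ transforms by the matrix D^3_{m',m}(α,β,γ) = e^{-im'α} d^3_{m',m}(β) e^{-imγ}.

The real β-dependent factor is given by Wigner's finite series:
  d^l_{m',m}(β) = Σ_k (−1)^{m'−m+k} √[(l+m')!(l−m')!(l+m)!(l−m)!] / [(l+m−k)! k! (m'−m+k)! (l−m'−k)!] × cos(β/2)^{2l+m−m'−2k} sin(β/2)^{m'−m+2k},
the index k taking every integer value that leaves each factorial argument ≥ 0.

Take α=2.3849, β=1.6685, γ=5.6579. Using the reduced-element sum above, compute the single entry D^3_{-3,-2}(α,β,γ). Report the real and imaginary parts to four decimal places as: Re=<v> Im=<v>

D^3_{-3,-2}(2.3849,1.6685,5.6579) = e^{-i·-3·2.3849}·d^3_{-3,-2}(1.6685)·e^{-i·-2·5.6579}. Compute d first:
Half-angle: c=0.671733, s=0.740793. N=√(1·720·1·120)=293.938769
Admissible k: 1..1 (factorial args all ≥0)
  k=1: (−1)^0·293.9388/(120)·0.6717^5·0.7408^1 = +0.248175
d^3_{-3,-2}(1.6685) = +0.248175
Phases: e^{-i·(-3)·2.3849}=+0.643668+0.765305i, e^{-i·(-2)·5.6579}=+0.314781-0.949164i ⇒ D=+0.230558-0.091835i

Re=0.2306 Im=-0.0918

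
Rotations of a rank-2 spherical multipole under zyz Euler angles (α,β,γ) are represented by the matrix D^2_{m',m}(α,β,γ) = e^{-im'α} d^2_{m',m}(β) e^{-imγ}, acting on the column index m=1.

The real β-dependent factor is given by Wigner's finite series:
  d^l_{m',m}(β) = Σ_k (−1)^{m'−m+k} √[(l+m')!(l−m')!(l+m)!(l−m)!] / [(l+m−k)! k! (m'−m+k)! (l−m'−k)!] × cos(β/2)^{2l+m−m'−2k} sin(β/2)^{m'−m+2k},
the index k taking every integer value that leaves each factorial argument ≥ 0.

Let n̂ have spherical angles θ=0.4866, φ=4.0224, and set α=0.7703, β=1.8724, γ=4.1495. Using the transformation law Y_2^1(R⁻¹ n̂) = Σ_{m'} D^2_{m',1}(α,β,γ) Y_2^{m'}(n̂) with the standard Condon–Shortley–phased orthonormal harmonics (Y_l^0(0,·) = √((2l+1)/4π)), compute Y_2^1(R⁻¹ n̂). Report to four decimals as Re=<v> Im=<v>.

Re=0.2294 Im=-0.3108

Need the full column D^2_{m',1} for m'=−2..2 at α=0.7703, β=1.8724, γ=4.1495.
cos(β/2)=0.592852, sin(β/2)=0.805311
d^2_{-2,1}: single k=3 term ⇒ +0.619252;  D = -0.533450-0.314490i
d^2_{-1,1}: k∈[2..3] ⇒ +0.683820 -0.420586 = +0.263234;  D = -0.255838+0.061960i
d^2_{0,1}: k∈[1..2] ⇒ +0.411035 -0.758426 = -0.347391;  D = +0.185379-0.293794i
d^2_{1,1}: k∈[0..1] ⇒ +0.123534 -0.683820 = -0.560286;  D = -0.115378-0.548278i
d^2_{2,1}: single k=0 term ⇒ -0.335609;  D = -0.278294-0.187579i
Y_2^{m'}(θ=0.4866,φ=4.0224) and Σ D·Y over m':
  (-0.5335-0.3145i)·(-0.0160-0.0829i)  (-0.2558+0.0620i)·(-0.2033+0.2463i)  (+0.1854-0.2938i)·(+0.4239+0.0000i)  (-0.1154-0.5483i)·(+0.2033+0.2463i)  (-0.2783-0.1876i)·(-0.0160+0.0829i)
Y_2^1(R⁻¹ n̂) = +0.229380-0.310792i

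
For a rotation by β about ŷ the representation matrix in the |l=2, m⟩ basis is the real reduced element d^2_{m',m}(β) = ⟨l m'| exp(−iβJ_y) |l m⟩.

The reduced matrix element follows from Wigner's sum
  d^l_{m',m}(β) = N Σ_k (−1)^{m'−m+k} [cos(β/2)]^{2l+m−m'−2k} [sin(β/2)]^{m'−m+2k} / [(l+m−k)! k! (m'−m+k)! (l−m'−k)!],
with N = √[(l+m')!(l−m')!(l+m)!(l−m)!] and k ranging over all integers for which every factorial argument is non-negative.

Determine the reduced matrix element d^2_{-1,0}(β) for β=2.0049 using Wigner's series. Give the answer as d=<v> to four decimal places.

d^2_{-1,0}(β=2.0049) via Wigner's sum:
c=cos(2.0049/2)=0.538239, s=sin(2.0049/2)=0.842792; N=√[1·6·2·2]=4.898979
k: max(0,(0)−(-1))=1 … min(2+(0),2−(-1))=2
  k=1: (−1)^0·4.8990/(2)·0.5382^3·0.8428^1 = +0.321901
  k=2: (−1)^1·4.8990/(2)·0.5382^1·0.8428^3 = -0.789246
d^2_{-1,0}(2.0049) = +0.321901 -0.789246 = -0.467345

d=-0.4673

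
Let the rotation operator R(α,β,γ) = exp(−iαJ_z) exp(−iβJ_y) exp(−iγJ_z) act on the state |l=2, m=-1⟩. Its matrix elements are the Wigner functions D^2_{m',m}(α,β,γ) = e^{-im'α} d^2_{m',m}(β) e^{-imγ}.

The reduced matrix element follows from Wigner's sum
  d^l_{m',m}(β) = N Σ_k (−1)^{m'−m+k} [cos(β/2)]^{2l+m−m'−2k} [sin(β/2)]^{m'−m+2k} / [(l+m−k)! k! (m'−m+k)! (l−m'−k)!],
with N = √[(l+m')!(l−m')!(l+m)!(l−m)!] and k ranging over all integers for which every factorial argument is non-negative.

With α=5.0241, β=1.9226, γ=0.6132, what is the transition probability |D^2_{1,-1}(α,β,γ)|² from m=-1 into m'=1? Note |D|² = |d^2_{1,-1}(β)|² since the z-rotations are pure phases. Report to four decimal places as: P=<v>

P=0.0437

Split into d^2_{1,-1}(β=1.9226) × two z-phases.
With c≡cos(β/2)=0.572455 and s≡sin(β/2)=0.819936, N=[6·1·1·6]^{1/2}=6.000000
The bounds max(0,m−m')=0 and min(l+m,l−m')=1 give 2 terms
  k=0: (−1)^2·6.0000/(2)·0.5725^2·0.8199^2 = +0.660942
  k=1: (−1)^3·6.0000/(6)·0.5725^0·0.8199^4 = -0.451982
d^2_{1,-1}(1.9226) = +0.660942 -0.451982 = +0.208961
|D^2_{1,-1}|² = |d^2_{1,-1}(β)|² = (+0.208961)² = 0.043665 (the z-rotation phases have unit modulus)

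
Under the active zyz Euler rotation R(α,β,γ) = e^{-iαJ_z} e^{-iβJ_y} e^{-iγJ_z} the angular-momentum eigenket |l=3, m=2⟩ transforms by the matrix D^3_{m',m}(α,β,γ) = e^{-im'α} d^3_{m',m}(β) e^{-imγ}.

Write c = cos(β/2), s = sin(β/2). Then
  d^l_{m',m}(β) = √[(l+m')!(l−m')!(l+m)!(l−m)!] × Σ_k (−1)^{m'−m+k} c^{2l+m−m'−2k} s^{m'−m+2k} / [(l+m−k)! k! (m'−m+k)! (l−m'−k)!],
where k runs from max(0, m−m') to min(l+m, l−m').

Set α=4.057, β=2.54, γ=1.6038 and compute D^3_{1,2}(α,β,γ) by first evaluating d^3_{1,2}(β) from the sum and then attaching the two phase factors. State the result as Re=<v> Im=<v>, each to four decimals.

Split into d^3_{1,2}(β=2.54) × two z-phases.
With c≡cos(β/2)=0.296281 and s≡sin(β/2)=0.955101, N=[24·2·120·1]^{1/2}=75.894664
k∈{1,2} keeps every argument non-negative
  k=1: (−1)^0·75.8947/(24)·0.2963^5·0.9551^1 = +0.006896
  k=2: (−1)^1·75.8947/(12)·0.2963^3·0.9551^3 = -0.143314
d^3_{1,2}(2.54) = +0.006896 -0.143314 = -0.136418
Phases: e^{-i·(1)·4.057}=-0.609468+0.792811i, e^{-i·(2)·1.6038}=-0.997822+0.065959i ⇒ D=-0.075828+0.113403i

Re=-0.0758 Im=0.1134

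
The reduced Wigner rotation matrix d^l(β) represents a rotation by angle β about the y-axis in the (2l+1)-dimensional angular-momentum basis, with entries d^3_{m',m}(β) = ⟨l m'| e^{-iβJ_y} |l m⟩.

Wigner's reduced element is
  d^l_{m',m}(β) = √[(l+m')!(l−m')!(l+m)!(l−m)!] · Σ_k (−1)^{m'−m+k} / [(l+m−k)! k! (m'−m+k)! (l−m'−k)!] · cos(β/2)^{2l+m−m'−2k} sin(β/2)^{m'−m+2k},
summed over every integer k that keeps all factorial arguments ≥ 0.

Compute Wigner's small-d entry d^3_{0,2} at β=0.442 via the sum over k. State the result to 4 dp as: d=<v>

d=0.2265

d^3_{0,2}(β=0.442) via Wigner's sum:
c=cos(0.442/2)=0.975679, s=sin(0.442/2)=0.219205; N=√[6·6·120·1]=65.726707
Admissible k: 2..3 (factorial args all ≥0)
  k=2: (−1)^0·65.7267/(12)·0.9757^4·0.2192^2 = +0.238501
  k=3: (−1)^1·65.7267/(12)·0.9757^2·0.2192^4 = -0.012039
d^3_{0,2}(0.442) = +0.238501 -0.012039 = +0.226462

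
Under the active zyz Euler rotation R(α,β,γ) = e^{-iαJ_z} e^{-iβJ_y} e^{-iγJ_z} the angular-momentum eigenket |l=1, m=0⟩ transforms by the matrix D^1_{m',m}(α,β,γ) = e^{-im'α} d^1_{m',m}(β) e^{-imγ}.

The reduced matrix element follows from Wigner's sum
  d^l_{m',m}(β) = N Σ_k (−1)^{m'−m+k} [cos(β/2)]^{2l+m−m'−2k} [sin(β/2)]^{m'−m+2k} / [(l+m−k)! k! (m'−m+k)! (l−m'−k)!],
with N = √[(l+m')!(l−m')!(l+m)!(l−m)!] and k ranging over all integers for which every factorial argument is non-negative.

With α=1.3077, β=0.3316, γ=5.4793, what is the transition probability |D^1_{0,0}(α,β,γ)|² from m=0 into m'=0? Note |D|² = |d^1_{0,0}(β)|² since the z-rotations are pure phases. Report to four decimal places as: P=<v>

P=0.8940

Split into d^1_{0,0}(β=0.3316) × two z-phases.
Half-angle: c=0.986287, s=0.165041. N=√(1·1·1·1)=1.000000
Admissible k: 0..1 (factorial args all ≥0)
  k=0: (−1)^0·1.0000/(1)·0.9863^2·0.1650^0 = +0.972761
  k=1: (−1)^1·1.0000/(1)·0.9863^0·0.1650^2 = -0.027239
d^1_{0,0}(0.3316) = +0.972761 -0.027239 = +0.945523
|D^1_{0,0}|² = |d^1_{0,0}(β)|² = (+0.945523)² = 0.894013 (the z-rotation phases have unit modulus)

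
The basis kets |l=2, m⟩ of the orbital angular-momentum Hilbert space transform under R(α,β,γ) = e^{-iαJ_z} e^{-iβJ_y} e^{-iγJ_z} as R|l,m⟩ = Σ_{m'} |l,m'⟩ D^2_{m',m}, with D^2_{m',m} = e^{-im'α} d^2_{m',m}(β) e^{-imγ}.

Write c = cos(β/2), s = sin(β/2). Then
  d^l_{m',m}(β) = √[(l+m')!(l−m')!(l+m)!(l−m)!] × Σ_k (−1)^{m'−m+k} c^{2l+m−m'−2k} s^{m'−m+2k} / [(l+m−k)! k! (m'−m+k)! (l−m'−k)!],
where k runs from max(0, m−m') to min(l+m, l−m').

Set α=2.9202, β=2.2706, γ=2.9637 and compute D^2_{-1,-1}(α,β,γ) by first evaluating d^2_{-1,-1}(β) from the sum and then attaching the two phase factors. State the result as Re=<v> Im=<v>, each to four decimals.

Re=-0.3752 Im=0.1583

D^2_{-1,-1}(2.9202,2.2706,2.9637) = e^{-i·-1·2.9202}·d^2_{-1,-1}(2.2706)·e^{-i·-1·2.9637}. Compute d first:
c=cos(2.2706/2)=0.421860, s=sin(2.2706/2)=0.906661; N=√[1·6·1·6]=6.000000
k: max(0,(-1)−(-1))=0 … min(2+(-1),2−(-1))=1
  k=0: (−1)^0·6.0000/(6)·0.4219^4·0.9067^0 = +0.031672
  k=1: (−1)^1·6.0000/(2)·0.4219^2·0.9067^2 = -0.438883
d^2_{-1,-1}(2.2706) = +0.031672 -0.438883 = -0.407211
Attach z-rotation phases: D = e^{-i(-1)(2.9202)}·(-0.407211)·e^{-i(-1)(2.9637)} = -0.375179+0.158307i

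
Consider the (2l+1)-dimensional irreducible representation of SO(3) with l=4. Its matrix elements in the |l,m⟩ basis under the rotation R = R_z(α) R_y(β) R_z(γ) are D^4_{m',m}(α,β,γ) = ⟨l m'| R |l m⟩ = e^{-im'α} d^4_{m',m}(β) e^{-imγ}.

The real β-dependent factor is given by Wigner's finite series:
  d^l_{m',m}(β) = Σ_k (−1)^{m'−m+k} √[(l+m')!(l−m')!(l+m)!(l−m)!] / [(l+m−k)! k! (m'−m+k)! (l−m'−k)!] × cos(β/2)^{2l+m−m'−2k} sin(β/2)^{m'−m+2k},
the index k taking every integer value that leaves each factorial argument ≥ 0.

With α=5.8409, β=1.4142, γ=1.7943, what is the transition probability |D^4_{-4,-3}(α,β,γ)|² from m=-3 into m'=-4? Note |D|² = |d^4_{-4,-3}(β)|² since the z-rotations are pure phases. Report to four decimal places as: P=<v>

P=0.0727

Split into d^4_{-4,-3}(β=1.4142) × two z-phases.
Half-angle: c=0.760249, s=0.649632. N=√(1·40320·1·5040)=14255.272709
k∈{1} keeps every argument non-negative
  k=1: (−1)^0·14255.2727/(5040)·0.7602^7·0.6496^1 = +0.269714
d^4_{-4,-3}(1.4142) = +0.269714
|D^4_{-4,-3}|² = |d^4_{-4,-3}(β)|² = (+0.269714)² = 0.072746 (the z-rotation phases have unit modulus)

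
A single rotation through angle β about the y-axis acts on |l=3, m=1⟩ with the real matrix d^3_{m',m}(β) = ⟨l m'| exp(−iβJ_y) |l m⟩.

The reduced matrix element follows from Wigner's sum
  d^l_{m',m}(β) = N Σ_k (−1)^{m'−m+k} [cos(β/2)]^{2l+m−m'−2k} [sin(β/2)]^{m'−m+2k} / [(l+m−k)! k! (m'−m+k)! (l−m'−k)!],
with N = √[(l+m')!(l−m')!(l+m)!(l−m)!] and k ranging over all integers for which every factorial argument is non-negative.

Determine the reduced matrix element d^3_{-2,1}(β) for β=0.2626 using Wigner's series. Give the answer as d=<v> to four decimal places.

d^3_{-2,1}(β=0.2626) via Wigner's sum:
Half-angle: c=0.991393, s=0.130923. N=√(1·120·24·2)=75.894664
k: max(0,(1)−(-2))=3 … min(3+(1),3−(-2))=4
  k=3: (−1)^0·75.8947/(12)·0.9914^3·0.1309^3 = +0.013830
  k=4: (−1)^1·75.8947/(24)·0.9914^1·0.1309^5 = -0.000121
d^3_{-2,1}(0.2626) = +0.013830 -0.000121 = +0.013709

d=0.0137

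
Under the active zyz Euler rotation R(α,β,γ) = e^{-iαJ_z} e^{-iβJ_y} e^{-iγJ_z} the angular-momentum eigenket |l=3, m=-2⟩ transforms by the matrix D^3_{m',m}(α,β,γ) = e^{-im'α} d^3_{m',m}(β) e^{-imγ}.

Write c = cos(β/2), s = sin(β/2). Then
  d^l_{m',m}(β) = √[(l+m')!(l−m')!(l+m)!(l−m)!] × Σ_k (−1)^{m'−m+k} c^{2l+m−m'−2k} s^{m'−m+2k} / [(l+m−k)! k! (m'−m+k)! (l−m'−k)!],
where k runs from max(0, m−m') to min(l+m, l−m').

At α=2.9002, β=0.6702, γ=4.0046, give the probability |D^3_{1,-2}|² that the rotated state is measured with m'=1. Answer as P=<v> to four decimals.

D^3_{1,-2}(2.9002,0.6702,4.0046) = e^{-i·1·2.9002}·d^3_{1,-2}(0.6702)·e^{-i·-2·4.0046}. Compute d first:
With c≡cos(β/2)=0.944377 and s≡sin(β/2)=0.328864, N=[24·2·1·120]^{1/2}=75.894664
The bounds max(0,m−m')=0 and min(l+m,l−m')=1 give 2 terms
  k=0: (−1)^3·75.8947/(12)·0.9444^3·0.3289^3 = -0.189459
  k=1: (−1)^4·75.8947/(24)·0.9444^1·0.3289^5 = +0.011487
d^3_{1,-2}(0.6702) = -0.189459 +0.011487 = -0.177971
|D^3_{1,-2}|² = |d^3_{1,-2}(β)|² = (-0.177971)² = 0.031674 (the z-rotation phases have unit modulus)

P=0.0317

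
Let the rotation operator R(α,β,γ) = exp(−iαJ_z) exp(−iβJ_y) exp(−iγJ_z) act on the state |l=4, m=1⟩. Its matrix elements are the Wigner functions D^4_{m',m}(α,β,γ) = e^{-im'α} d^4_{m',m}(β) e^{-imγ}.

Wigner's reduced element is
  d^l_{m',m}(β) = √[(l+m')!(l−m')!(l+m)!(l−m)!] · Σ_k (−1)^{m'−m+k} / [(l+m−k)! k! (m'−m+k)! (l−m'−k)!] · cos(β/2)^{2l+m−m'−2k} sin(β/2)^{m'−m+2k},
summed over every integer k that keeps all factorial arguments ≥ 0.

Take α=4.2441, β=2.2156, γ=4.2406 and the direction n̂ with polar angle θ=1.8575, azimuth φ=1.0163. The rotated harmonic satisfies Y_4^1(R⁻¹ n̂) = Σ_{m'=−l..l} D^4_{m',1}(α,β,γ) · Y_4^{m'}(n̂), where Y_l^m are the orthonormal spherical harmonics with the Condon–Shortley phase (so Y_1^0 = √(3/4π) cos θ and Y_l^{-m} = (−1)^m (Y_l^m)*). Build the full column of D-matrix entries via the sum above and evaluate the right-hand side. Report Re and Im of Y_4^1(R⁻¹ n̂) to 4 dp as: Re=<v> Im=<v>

Re=0.0654 Im=-0.1009

Need the full column D^4_{m',1} for m'=−4..4 at α=4.2441, β=2.2156, γ=4.2406.
cos(β/2)=0.446631, sin(β/2)=0.894718
d^4_{-4,1}: single k=5 term ⇒ +0.382272;  D = +0.376798+0.064459i
d^4_{-3,1}: k∈[4..5] ⇒ +0.337334 -0.812243 = -0.474909;  D = +0.282744-0.381569i
d^4_{-2,1}: k∈[3..5] ⇒ +0.180019 -1.083638 +0.869740 = -0.033880;  D = +0.015186+0.030286i
d^4_{-1,1}: k∈[2..5] ⇒ +0.063543 -0.765001 +1.534994 -0.410668 = +0.422869;  D = +0.422866+0.001480i
d^4_{0,1}: k∈[1..4] ⇒ +0.014185 -0.341562 +1.370706 -0.916786 = +0.126544;  D = -0.057512+0.112719i
d^4_{1,1}: k∈[0..3] ⇒ +0.001583 -0.095314 +0.765001 -1.023330 = -0.352059;  D = +0.207618+0.284325i
d^4_{2,1}: k∈[0..2] ⇒ -0.013458 +0.270028 -0.722425 = -0.465855;  D = -0.459723+0.075336i
d^4_{3,1}: k∈[0..1] ⇒ +0.050435 -0.337334 = -0.286898;  D = +0.086389-0.273583i
d^4_{4,1}: single k=0 term ⇒ -0.095257;  D = +0.068110+0.066595i
Y_4^{m'}(θ=1.8575,φ=1.0163) and Σ D·Y over m':
  (+0.3768+0.0645i)·(-0.2259+0.2988i)  (+0.2827-0.3816i)·(+0.3110+0.0289i)  (+0.0152+0.0303i)·(+0.0604+0.1213i)  (+0.4229+0.0015i)·(+0.1649-0.2662i)  (-0.0575+0.1127i)·(+0.0872+0.0000i)  (+0.2076+0.2843i)·(-0.1649-0.2662i)  (-0.4597+0.0753i)·(+0.0604-0.1213i)  (+0.0864-0.2736i)·(-0.3110+0.0289i)  (+0.0681+0.0666i)·(-0.2259-0.2988i)
Y_4^1(R⁻¹ n̂) = +0.065354-0.100934i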